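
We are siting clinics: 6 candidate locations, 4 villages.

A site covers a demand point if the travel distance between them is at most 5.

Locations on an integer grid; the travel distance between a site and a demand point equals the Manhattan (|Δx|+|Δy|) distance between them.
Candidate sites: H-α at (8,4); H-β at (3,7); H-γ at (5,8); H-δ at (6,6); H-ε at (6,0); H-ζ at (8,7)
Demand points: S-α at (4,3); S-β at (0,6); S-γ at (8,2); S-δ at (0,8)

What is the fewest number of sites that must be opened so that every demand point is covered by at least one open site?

2

Coverage sets (demand points within 5 of each site):
  H-α: {S-α, S-γ}
  H-β: {S-α, S-β, S-δ}
  H-γ: {S-δ}
  H-δ: {S-α}
  H-ε: {S-α, S-γ}
  H-ζ: {S-γ}
No single site covers all 4 demand points.
But {H-α, H-β} covers everything, so the minimum is 2.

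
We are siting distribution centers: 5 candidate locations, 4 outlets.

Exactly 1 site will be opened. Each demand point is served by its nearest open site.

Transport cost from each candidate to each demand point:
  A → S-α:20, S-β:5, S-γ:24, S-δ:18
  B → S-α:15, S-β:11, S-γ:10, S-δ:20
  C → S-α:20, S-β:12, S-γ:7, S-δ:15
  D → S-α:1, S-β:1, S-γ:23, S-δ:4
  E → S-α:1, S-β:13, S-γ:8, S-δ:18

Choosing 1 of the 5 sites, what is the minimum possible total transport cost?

Open {D}.
  S-α→D 1, S-β→D 1, S-γ→D 23, S-δ→D 4  ⇒ total 29.
Compare {E}: total 40.
Compare {C}: total 54.
No size-1 selection does better; minimum is 29.

29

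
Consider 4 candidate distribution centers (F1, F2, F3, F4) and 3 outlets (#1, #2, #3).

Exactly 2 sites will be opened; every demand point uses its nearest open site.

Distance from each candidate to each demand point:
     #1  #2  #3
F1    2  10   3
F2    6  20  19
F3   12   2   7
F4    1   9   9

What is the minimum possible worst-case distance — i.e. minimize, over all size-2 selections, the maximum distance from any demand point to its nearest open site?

3

Open {F1, F3}.
  Farthest demand point is #3 at distance 3 (to F1); all others are ≤ 3.
With {F2, F3} the worst case is 7.
With {F3, F4} the worst case is 7.
No size-2 selection achieves below 3.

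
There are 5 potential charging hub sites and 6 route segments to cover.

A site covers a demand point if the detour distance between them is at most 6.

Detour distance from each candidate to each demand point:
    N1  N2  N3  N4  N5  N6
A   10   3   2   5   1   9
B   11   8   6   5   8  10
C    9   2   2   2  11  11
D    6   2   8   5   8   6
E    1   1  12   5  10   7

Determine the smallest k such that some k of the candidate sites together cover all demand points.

Coverage sets (demand points within 6 of each site):
  A: {N2, N3, N4, N5}
  B: {N3, N4}
  C: {N2, N3, N4}
  D: {N1, N2, N4, N6}
  E: {N1, N2, N4}
No single site covers all 6 demand points.
But {A, D} covers everything, so the minimum is 2.

2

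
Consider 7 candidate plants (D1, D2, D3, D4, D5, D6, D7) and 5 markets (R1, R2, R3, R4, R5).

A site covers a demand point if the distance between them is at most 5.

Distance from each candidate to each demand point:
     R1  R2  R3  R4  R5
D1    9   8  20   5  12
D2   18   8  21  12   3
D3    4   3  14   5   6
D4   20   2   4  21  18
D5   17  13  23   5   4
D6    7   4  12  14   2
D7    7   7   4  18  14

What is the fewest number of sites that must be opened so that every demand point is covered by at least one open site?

Coverage sets (demand points within 5 of each site):
  D1: {R4}
  D2: {R5}
  D3: {R1, R2, R4}
  D4: {R2, R3}
  D5: {R4, R5}
  D6: {R2, R5}
  D7: {R3}
No 2 sites suffice: every size-2 union leaves at least one demand point uncovered.
But {D2, D3, D4} covers everything, so the minimum is 3.

3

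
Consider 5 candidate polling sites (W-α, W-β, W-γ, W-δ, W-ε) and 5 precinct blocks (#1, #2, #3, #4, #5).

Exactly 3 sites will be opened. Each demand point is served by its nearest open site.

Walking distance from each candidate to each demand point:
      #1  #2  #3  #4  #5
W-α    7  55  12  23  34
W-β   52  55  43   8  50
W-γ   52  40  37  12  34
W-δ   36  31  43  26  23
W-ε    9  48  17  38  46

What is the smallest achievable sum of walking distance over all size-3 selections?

81

Open {W-α, W-β, W-δ}.
  #1→W-α 7, #2→W-δ 31, #3→W-α 12, #4→W-β 8, #5→W-δ 23  ⇒ total 81.
Compare {W-α, W-γ, W-δ}: total 85.
Compare {W-β, W-δ, W-ε}: total 88.
No size-3 selection does better; minimum is 81.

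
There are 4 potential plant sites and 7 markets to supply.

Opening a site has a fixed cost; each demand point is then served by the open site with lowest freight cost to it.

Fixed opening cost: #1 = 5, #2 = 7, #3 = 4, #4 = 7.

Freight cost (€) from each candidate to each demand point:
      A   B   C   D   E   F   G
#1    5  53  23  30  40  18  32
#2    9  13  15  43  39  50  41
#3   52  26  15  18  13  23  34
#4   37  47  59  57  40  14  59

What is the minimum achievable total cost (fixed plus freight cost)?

Open {#1, #2, #3}: assign each demand point to its cheapest open site.
  A→#1 5, B→#2 13, C→#2 15, D→#3 18, E→#3 13, F→#1 18, G→#1 32
  freight cost 114, fixed 16 → total 130.
Compare {#1, #2, #3, #4}: freight cost 110 + fixed 23 = 133.
Compare {#2, #3, #4}: freight cost 116 + fixed 18 = 134.
Compare {#1, #3}: freight cost 127 + fixed 9 = 136.
All other subsets cost ≥ 133. Minimum total cost: 130.

130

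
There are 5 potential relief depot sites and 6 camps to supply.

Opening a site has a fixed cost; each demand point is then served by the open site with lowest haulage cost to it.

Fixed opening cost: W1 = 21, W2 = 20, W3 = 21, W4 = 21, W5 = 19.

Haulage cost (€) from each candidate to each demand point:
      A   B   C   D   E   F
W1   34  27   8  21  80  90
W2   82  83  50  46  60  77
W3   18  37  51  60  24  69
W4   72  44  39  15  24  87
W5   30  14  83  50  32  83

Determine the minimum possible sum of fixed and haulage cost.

Open {W1, W3}: assign each demand point to its cheapest open site.
  A→W3 18, B→W1 27, C→W1 8, D→W1 21, E→W3 24, F→W3 69
  haulage cost 167, fixed 42 → total 209.
Compare {W1, W3, W5}: haulage cost 154 + fixed 61 = 215.
Compare {W1, W3, W4}: haulage cost 161 + fixed 63 = 224.
Compare {W1, W5}: haulage cost 188 + fixed 40 = 228.
All other subsets cost ≥ 215. Minimum total cost: 209.

209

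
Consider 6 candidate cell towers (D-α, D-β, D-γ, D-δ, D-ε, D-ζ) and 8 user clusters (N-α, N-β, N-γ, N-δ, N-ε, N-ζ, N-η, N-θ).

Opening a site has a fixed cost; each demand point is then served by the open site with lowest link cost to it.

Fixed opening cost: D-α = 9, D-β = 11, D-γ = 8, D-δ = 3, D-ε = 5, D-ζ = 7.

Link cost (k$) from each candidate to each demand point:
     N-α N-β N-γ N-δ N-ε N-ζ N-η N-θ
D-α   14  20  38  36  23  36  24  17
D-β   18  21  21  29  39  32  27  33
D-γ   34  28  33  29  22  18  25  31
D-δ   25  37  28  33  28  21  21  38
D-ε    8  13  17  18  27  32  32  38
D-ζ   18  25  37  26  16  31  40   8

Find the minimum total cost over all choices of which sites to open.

Open {D-δ, D-ε, D-ζ}: assign each demand point to its cheapest open site.
  N-α→D-ε 8, N-β→D-ε 13, N-γ→D-ε 17, N-δ→D-ε 18, N-ε→D-ζ 16, N-ζ→D-δ 21, N-η→D-δ 21, N-θ→D-ζ 8
  link cost 122, fixed 15 → total 137.
Compare {D-γ, D-δ, D-ε, D-ζ}: link cost 119 + fixed 23 = 142.
Compare {D-γ, D-ε, D-ζ}: link cost 123 + fixed 20 = 143.
Compare {D-α, D-δ, D-ε, D-ζ}: link cost 122 + fixed 24 = 146.
All other subsets cost ≥ 142. Minimum total cost: 137.

137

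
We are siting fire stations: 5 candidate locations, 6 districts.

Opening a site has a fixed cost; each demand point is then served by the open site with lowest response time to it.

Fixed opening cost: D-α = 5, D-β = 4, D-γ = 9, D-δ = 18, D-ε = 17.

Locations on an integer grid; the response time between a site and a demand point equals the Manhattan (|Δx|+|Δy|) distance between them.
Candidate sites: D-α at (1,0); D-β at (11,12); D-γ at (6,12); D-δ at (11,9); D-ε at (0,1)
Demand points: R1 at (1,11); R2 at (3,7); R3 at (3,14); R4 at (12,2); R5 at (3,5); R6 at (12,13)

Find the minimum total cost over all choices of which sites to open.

Open {D-β, D-γ}: assign each demand point to its cheapest open site.
  R1→D-γ 6, R2→D-γ 8, R3→D-γ 5, R4→D-β 11, R5→D-γ 10, R6→D-β 2
  response time 42, fixed 13 → total 55.
Compare {D-α, D-β, D-γ}: response time 39 + fixed 18 = 57.
Compare {D-α, D-β}: response time 50 + fixed 9 = 59.
Compare {D-α, D-γ}: response time 46 + fixed 14 = 60.
All other subsets cost ≥ 57. Minimum total cost: 55.

55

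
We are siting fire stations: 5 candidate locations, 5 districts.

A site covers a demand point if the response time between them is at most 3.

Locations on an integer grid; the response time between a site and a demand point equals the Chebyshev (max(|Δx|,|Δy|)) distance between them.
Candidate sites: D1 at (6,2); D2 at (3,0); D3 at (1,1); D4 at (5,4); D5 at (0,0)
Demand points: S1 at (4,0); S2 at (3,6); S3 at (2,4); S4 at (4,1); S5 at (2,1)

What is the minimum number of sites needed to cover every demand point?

2

Coverage sets (demand points within 3 of each site):
  D1: {S1, S4}
  D2: {S1, S4, S5}
  D3: {S1, S3, S4, S5}
  D4: {S2, S3, S4, S5}
  D5: {S5}
No single site covers all 5 demand points.
But {D1, D4} covers everything, so the minimum is 2.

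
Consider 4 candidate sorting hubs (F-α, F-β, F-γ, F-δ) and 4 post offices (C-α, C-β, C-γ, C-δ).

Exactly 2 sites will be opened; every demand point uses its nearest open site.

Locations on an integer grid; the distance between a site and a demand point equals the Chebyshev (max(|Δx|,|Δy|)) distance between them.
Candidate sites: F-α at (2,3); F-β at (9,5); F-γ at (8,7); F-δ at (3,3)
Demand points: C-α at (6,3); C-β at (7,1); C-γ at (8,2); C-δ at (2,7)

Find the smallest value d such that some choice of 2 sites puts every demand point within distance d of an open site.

Open {F-α, F-β}.
  Farthest demand point is C-β at distance 4 (to F-β); all others are ≤ 4.
With {F-β, F-δ} the worst case is 4.
With {F-α, F-γ} the worst case is 5.
No size-2 selection achieves below 4.

4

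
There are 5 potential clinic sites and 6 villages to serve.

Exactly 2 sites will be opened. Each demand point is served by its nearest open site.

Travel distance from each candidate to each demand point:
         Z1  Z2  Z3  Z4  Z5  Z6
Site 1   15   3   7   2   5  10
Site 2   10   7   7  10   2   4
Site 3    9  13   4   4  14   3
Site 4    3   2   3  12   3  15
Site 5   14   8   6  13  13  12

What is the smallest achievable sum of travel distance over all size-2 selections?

18

Open {Site 3, Site 4}.
  Z1→Site 4 3, Z2→Site 4 2, Z3→Site 4 3, Z4→Site 3 4, Z5→Site 4 3, Z6→Site 3 3  ⇒ total 18.
Compare {Site 1, Site 4}: total 23.
Compare {Site 2, Site 4}: total 24.
No size-2 selection does better; minimum is 18.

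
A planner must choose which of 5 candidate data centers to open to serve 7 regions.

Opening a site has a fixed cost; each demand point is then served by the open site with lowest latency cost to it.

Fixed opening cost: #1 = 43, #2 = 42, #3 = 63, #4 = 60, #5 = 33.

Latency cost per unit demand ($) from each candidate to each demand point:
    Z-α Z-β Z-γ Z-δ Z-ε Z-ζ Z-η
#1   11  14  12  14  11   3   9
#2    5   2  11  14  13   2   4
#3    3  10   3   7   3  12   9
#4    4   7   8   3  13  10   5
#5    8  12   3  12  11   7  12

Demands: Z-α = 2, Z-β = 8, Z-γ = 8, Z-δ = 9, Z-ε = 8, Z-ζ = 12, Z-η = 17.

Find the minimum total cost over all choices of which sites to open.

330

Open {#2, #3}: assign each demand point to its cheapest open site.
  Z-α→#3 2×3=6, Z-β→#2 8×2=16, Z-γ→#3 8×3=24, Z-δ→#3 9×7=63, Z-ε→#3 8×3=24, Z-ζ→#2 12×2=24, Z-η→#2 17×4=68
  latency cost 225, fixed 105 → total 330.
Compare {#2, #3, #4}: latency cost 189 + fixed 165 = 354.
Compare {#2, #3, #5}: latency cost 225 + fixed 138 = 363.
Compare {#1, #2, #3}: latency cost 225 + fixed 148 = 373.
All other subsets cost ≥ 354. Minimum total cost: 330.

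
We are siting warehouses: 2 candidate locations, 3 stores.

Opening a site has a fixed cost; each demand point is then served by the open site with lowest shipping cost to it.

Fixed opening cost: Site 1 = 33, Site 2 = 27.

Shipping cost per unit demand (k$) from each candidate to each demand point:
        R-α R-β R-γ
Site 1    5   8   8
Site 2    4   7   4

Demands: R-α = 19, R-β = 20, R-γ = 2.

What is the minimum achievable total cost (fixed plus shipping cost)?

251

Open {Site 2}: assign each demand point to its cheapest open site.
  R-α→Site 2 19×4=76, R-β→Site 2 20×7=140, R-γ→Site 2 2×4=8
  shipping cost 224, fixed 27 → total 251.
Compare {Site 1, Site 2}: shipping cost 224 + fixed 60 = 284.
Compare {Site 1}: shipping cost 271 + fixed 33 = 304.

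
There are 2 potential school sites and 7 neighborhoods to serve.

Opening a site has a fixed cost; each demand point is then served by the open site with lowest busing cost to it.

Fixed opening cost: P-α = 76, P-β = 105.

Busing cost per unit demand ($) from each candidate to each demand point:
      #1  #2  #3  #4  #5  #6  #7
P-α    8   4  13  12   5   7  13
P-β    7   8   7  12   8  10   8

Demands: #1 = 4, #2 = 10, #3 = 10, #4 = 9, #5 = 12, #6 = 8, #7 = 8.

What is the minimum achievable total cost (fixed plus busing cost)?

Open {P-α}: assign each demand point to its cheapest open site.
  #1→P-α 4×8=32, #2→P-α 10×4=40, #3→P-α 10×13=130, #4→P-α 9×12=108, #5→P-α 12×5=60, #6→P-α 8×7=56, #7→P-α 8×13=104
  busing cost 530, fixed 76 → total 606.
Compare {P-α, P-β}: busing cost 426 + fixed 181 = 607.
Compare {P-β}: busing cost 526 + fixed 105 = 631.

606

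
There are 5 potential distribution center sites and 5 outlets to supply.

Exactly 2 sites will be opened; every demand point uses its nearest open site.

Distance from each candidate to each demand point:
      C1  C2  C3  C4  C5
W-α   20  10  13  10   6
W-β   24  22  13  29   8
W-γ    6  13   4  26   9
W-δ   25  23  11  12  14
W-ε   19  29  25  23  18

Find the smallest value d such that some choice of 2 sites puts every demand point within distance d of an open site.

Open {W-α, W-γ}.
  Farthest demand point is C2 at distance 10 (to W-α); all others are ≤ 10.
With {W-γ, W-δ} the worst case is 13.
With {W-α, W-ε} the worst case is 19.
No size-2 selection achieves below 10.

10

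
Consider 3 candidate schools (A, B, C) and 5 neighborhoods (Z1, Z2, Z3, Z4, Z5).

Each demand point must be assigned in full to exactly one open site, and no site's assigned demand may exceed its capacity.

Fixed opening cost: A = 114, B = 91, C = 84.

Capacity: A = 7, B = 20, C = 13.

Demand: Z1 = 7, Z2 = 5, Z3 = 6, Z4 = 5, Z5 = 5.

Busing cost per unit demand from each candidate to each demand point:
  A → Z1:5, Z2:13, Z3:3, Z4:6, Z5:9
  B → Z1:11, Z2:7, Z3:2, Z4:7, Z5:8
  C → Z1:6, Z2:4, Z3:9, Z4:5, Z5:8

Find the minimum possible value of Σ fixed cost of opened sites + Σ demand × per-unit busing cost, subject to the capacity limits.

Open {B, C}; cheapest assignment that respects the capacities:
  B (cap 20, load 16): Z3, Z4, Z5 — cost 6×2 + 5×7 + 5×8 = 87
  C (cap 13, load 12): Z1, Z2 — cost 7×6 + 5×4 = 62
  Shipping 149, fixed 175 → total 324.
  Any other capacity-feasible assignment to {B, C} ships for at least 149.
Compare {A, B, C}: its best feasible assignment gives total 421.
Every other set of open sites that can feasibly serve all demand totals ≥ 421 even under its best assignment. Minimum: 324.

324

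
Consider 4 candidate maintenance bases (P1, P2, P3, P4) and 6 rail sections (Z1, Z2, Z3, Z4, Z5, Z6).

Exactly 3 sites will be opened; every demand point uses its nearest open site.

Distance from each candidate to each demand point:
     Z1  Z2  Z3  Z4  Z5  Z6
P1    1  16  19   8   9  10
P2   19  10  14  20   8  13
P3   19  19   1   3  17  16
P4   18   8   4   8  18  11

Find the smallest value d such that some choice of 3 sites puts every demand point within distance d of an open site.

Open {P1, P2, P3}.
  Farthest demand point is Z2 at distance 10 (to P2); all others are ≤ 10.
With {P1, P2, P4} the worst case is 10.
With {P1, P3, P4} the worst case is 10.
No size-3 selection achieves below 10.

10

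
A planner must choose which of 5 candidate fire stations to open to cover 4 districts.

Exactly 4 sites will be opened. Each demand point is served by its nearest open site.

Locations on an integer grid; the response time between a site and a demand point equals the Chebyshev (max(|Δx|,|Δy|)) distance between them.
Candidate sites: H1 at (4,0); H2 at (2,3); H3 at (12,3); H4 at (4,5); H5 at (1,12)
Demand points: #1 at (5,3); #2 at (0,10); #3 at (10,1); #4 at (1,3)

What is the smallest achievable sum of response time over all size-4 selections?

Open {H2, H3, H4, H5}.
  #1→H4 2, #2→H5 2, #3→H3 2, #4→H2 1  ⇒ total 7.
Compare {H1, H2, H3, H5}: total 8.
Compare {H1, H3, H4, H5}: total 9.
No size-4 selection does better; minimum is 7.

7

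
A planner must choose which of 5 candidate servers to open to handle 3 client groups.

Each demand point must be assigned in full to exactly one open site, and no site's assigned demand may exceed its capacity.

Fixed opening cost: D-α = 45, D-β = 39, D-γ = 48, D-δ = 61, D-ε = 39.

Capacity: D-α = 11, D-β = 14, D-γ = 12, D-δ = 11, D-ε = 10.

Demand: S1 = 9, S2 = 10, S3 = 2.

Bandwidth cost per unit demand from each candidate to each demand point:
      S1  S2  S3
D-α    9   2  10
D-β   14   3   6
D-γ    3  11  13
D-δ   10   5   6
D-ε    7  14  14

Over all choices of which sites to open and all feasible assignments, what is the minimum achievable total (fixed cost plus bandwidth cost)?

156

Open {D-β, D-γ}; cheapest assignment that respects the capacities:
  D-β (cap 14, load 12): S2, S3 — cost 10×3 + 2×6 = 42
  D-γ (cap 12, load 9): S1 — cost 9×3 = 27
  Shipping 69, fixed 87 → total 156.
  Any other capacity-feasible assignment to {D-β, D-γ} ships for at least 69.
Compare {D-α, D-γ}: its best feasible assignment gives total 166.
Compare {D-β, D-ε}: its best feasible assignment gives total 183.
Every other set of open sites that can feasibly serve all demand totals ≥ 166 even under its best assignment. Minimum: 156.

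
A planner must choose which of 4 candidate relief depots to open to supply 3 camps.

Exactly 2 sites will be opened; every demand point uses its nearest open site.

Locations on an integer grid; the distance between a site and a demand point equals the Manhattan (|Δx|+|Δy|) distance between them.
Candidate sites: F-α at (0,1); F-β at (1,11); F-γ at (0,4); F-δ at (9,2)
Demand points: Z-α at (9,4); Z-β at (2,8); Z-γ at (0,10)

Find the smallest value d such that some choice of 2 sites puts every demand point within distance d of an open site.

Open {F-β, F-δ}.
  Farthest demand point is Z-β at distance 4 (to F-β); all others are ≤ 4.
With {F-γ, F-δ} the worst case is 6.
With {F-α, F-γ} the worst case is 9.
No size-2 selection achieves below 4.

4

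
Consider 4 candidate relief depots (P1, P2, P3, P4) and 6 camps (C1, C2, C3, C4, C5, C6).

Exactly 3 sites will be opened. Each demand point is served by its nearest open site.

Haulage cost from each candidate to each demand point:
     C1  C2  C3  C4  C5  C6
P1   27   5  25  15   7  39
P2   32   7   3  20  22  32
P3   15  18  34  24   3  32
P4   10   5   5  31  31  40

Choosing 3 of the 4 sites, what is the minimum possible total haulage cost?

Open {P1, P3, P4}.
  C1→P4 10, C2→P1 5, C3→P4 5, C4→P1 15, C5→P3 3, C6→P3 32  ⇒ total 70.
Compare {P1, P2, P4}: total 72.
Compare {P1, P2, P3}: total 73.
No size-3 selection does better; minimum is 70.

70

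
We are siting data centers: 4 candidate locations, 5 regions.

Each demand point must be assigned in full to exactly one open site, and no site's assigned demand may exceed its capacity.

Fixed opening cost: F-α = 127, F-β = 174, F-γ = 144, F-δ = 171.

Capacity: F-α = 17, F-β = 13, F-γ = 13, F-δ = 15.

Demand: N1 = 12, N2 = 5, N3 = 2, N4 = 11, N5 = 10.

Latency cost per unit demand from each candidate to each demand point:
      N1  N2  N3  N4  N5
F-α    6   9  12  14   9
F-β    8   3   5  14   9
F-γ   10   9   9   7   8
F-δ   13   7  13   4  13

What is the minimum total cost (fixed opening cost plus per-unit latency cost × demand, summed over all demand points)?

701

Open {F-α, F-γ, F-δ}; cheapest assignment that respects the capacities:
  F-α (cap 17, load 17): N1, N2 — cost 12×6 + 5×9 = 117
  F-γ (cap 13, load 12): N3, N5 — cost 2×9 + 10×8 = 98
  F-δ (cap 15, load 11): N4 — cost 11×4 = 44
  Shipping 259, fixed 442 → total 701.
  Any other capacity-feasible assignment to {F-α, F-γ, F-δ} ships for at least 259.
Compare {F-α, F-β, F-δ}: its best feasible assignment gives total 733.
Compare {F-α, F-β, F-γ}: its best feasible assignment gives total 739.
Every other set of open sites that can feasibly serve all demand totals ≥ 733 even under its best assignment. Minimum: 701.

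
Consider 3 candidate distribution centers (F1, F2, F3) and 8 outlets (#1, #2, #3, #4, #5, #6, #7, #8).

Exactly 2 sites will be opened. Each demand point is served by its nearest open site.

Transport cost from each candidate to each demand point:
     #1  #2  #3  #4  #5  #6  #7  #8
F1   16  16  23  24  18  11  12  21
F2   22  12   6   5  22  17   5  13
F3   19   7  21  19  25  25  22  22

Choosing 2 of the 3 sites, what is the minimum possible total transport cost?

Open {F1, F2}.
  #1→F1 16, #2→F2 12, #3→F2 6, #4→F2 5, #5→F1 18, #6→F1 11, #7→F2 5, #8→F2 13  ⇒ total 86.
Compare {F2, F3}: total 94.
Compare {F1, F3}: total 125.

86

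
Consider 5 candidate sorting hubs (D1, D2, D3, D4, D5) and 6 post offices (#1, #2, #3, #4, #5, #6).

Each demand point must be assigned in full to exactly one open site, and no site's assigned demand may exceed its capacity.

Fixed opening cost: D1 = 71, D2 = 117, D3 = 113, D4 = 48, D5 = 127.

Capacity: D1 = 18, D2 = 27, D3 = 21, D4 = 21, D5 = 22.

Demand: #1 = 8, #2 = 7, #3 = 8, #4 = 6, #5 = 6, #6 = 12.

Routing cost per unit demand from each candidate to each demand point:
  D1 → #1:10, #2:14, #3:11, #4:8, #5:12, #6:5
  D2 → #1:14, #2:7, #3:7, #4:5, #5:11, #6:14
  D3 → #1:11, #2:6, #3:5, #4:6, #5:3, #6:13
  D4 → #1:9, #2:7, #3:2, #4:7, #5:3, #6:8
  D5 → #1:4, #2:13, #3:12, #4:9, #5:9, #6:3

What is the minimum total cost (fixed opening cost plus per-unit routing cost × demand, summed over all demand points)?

445

Open {D1, D4, D5}; cheapest assignment that respects the capacities:
  D1 (cap 18, load 6): #4 — cost 6×8 = 48
  D4 (cap 21, load 21): #2, #3, #5 — cost 7×7 + 8×2 + 6×3 = 83
  D5 (cap 22, load 20): #1, #6 — cost 8×4 + 12×3 = 68
  Shipping 199, fixed 246 → total 445.
  Any other capacity-feasible assignment to {D1, D4, D5} ships for at least 199.
Compare {D3, D4, D5}: its best feasible assignment gives total 468.
Compare {D2, D4, D5}: its best feasible assignment gives total 473.
Every other set of open sites that can feasibly serve all demand totals ≥ 468 even under its best assignment. Minimum: 445.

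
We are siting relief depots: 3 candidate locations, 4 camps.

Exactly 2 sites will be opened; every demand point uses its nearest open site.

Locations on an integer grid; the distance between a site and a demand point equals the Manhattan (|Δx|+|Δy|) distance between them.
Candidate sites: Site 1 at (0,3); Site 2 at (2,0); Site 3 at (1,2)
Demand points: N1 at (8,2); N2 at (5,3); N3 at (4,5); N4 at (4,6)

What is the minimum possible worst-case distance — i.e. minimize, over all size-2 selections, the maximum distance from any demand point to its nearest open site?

Open {Site 1, Site 3}.
  Farthest demand point is N1 at distance 7 (to Site 3); all others are ≤ 7.
With {Site 2, Site 3} the worst case is 7.
With {Site 1, Site 2} the worst case is 8.
No size-2 selection achieves below 7.

7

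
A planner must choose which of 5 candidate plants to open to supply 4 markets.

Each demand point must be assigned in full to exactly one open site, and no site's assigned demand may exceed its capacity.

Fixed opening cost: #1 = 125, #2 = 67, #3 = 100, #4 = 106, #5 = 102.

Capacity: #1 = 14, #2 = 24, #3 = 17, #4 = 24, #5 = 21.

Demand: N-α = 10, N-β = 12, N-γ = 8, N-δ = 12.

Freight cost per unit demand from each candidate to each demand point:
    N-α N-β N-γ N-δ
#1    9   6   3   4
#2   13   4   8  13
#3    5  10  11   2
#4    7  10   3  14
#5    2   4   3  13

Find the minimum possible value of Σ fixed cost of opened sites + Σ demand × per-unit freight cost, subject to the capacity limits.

385

Open {#2, #3, #5}; cheapest assignment that respects the capacities:
  #2 (cap 24, load 12): N-β — cost 12×4 = 48
  #3 (cap 17, load 12): N-δ — cost 12×2 = 24
  #5 (cap 21, load 18): N-α, N-γ — cost 10×2 + 8×3 = 44
  Shipping 116, fixed 269 → total 385.
  Any other capacity-feasible assignment to {#2, #3, #5} ships for at least 116.
Compare {#2, #5}: its best feasible assignment gives total 417.
Compare {#1, #2, #5}: its best feasible assignment gives total 434.
Every other set of open sites that can feasibly serve all demand totals ≥ 417 even under its best assignment. Minimum: 385.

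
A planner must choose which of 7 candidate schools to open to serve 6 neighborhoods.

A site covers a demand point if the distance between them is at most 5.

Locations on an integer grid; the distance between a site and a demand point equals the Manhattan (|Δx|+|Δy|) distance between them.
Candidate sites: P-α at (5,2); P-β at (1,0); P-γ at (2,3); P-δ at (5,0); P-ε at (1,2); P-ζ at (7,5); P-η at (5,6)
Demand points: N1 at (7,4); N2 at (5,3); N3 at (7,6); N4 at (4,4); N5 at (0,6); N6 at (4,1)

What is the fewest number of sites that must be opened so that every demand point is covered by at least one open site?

2

Coverage sets (demand points within 5 of each site):
  P-α: {N1, N2, N4, N6}
  P-β: {N6}
  P-γ: {N2, N4, N5, N6}
  P-δ: {N2, N4, N6}
  P-ε: {N2, N4, N5, N6}
  P-ζ: {N1, N2, N3, N4}
  P-η: {N1, N2, N3, N4, N5}
No single site covers all 6 demand points.
But {P-α, P-η} covers everything, so the minimum is 2.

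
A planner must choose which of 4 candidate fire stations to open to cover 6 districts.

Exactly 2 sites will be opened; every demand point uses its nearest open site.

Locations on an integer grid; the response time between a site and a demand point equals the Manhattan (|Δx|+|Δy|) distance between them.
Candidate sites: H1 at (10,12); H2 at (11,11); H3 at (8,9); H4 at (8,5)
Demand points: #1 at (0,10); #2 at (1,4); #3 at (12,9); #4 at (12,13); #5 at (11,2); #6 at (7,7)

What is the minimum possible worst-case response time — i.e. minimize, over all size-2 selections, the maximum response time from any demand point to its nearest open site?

Open {H3, H4}.
  Farthest demand point is #1 at response time 9 (to H3); all others are ≤ 9.
With {H1, H3} the worst case is 12.
With {H1, H4} the worst case is 12.
No size-2 selection achieves below 9.

9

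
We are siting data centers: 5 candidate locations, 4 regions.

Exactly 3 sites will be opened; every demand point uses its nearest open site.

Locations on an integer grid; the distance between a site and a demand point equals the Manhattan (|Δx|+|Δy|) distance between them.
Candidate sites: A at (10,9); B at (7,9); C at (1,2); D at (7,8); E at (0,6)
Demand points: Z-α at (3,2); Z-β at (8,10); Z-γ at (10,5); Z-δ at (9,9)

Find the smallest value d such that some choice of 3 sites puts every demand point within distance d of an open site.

Open {A, B, C}.
  Farthest demand point is Z-γ at distance 4 (to A); all others are ≤ 4.
With {A, C, D} the worst case is 4.
With {A, C, E} the worst case is 4.
No size-3 selection achieves below 4.

4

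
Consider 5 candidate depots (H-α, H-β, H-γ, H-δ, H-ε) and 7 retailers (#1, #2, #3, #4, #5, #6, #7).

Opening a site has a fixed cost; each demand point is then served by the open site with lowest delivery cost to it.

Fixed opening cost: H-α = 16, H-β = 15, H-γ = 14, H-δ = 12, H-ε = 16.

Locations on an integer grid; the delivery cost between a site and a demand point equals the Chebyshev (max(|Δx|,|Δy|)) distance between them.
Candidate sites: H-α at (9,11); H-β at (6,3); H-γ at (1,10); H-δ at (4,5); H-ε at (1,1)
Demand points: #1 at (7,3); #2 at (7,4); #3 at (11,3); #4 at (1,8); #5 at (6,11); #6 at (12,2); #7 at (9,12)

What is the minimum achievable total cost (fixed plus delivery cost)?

49

Open {H-δ}: assign each demand point to its cheapest open site.
  #1→H-δ 3, #2→H-δ 3, #3→H-δ 7, #4→H-δ 3, #5→H-δ 6, #6→H-δ 8, #7→H-δ 7
  delivery cost 37, fixed 12 → total 49.
Compare {H-β}: delivery cost 35 + fixed 15 = 50.
Compare {H-α, H-β}: delivery cost 22 + fixed 31 = 53.
Compare {H-α, H-δ}: delivery cost 28 + fixed 28 = 56.
All other subsets cost ≥ 50. Minimum total cost: 49.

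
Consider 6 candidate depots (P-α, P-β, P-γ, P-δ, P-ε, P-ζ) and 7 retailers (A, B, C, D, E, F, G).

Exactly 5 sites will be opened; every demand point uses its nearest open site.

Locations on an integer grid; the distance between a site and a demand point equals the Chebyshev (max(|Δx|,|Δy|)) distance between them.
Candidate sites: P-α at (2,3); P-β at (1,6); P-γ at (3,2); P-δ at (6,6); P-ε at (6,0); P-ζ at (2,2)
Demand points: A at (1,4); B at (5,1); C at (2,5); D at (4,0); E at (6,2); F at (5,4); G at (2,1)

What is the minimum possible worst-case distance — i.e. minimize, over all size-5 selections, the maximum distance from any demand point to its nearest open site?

2

Open {P-α, P-β, P-γ, P-δ, P-ε}.
  Farthest demand point is D at distance 2 (to P-γ); all others are ≤ 2.
With {P-α, P-β, P-γ, P-ε, P-ζ} the worst case is 2.
With {P-α, P-β, P-δ, P-ε, P-ζ} the worst case is 2.
No size-5 selection achieves below 2.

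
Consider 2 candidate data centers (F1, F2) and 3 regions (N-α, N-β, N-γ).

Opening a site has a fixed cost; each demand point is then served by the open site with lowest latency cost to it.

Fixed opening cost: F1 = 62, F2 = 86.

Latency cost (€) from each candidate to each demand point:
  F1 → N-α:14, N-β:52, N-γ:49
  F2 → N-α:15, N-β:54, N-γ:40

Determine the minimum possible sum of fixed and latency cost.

177

Open {F1}: assign each demand point to its cheapest open site.
  N-α→F1 14, N-β→F1 52, N-γ→F1 49
  latency cost 115, fixed 62 → total 177.
Compare {F2}: latency cost 109 + fixed 86 = 195.
Compare {F1, F2}: latency cost 106 + fixed 148 = 254.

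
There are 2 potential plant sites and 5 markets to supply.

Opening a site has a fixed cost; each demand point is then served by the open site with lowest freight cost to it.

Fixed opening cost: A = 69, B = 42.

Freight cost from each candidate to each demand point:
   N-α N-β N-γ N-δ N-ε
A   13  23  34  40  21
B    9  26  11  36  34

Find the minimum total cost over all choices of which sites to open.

158

Open {B}: assign each demand point to its cheapest open site.
  N-α→B 9, N-β→B 26, N-γ→B 11, N-δ→B 36, N-ε→B 34
  freight cost 116, fixed 42 → total 158.
Compare {A}: freight cost 131 + fixed 69 = 200.
Compare {A, B}: freight cost 100 + fixed 111 = 211.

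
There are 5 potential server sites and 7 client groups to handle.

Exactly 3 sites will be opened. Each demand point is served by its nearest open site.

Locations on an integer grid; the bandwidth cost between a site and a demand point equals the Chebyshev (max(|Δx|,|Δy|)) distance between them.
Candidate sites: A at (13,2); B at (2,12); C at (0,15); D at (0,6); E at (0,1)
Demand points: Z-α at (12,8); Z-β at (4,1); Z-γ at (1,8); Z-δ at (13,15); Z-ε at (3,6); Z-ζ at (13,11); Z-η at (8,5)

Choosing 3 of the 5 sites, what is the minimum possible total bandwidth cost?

Open {A, B, D}.
  Z-α→A 6, Z-β→D 5, Z-γ→D 2, Z-δ→B 11, Z-ε→D 3, Z-ζ→A 9, Z-η→A 5  ⇒ total 41.
Compare {A, D, E}: total 42.
Compare {A, C, D}: total 43.
No size-3 selection does better; minimum is 41.

41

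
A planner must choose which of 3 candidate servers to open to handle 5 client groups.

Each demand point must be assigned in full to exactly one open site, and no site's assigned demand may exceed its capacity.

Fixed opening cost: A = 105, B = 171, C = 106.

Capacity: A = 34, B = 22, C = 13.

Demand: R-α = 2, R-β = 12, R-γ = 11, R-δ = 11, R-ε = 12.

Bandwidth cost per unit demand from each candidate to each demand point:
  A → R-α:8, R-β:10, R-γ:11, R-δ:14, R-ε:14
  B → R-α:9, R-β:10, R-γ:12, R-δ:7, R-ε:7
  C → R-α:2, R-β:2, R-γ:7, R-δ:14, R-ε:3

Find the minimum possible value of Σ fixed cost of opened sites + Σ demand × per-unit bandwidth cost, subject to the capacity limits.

752

Open {A, B, C}; cheapest assignment that respects the capacities:
  A (cap 34, load 25): R-α, R-β, R-γ — cost 2×8 + 12×10 + 11×11 = 257
  B (cap 22, load 11): R-δ — cost 11×7 = 77
  C (cap 13, load 12): R-ε — cost 12×3 = 36
  Shipping 370, fixed 382 → total 752.
  Any other capacity-feasible assignment to {A, B, C} ships for at least 370.
Compare {A, B}: its best feasible assignment gives total 773.
Every other set of open sites that can feasibly serve all demand totals ≥ 773 even under its best assignment. Minimum: 752.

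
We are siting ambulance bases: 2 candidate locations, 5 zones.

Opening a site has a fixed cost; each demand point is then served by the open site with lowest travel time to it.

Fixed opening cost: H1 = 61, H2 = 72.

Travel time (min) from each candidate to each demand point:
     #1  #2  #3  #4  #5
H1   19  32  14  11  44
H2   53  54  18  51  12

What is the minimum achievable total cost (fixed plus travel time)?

181

Open {H1}: assign each demand point to its cheapest open site.
  #1→H1 19, #2→H1 32, #3→H1 14, #4→H1 11, #5→H1 44
  travel time 120, fixed 61 → total 181.
Compare {H1, H2}: travel time 88 + fixed 133 = 221.
Compare {H2}: travel time 188 + fixed 72 = 260.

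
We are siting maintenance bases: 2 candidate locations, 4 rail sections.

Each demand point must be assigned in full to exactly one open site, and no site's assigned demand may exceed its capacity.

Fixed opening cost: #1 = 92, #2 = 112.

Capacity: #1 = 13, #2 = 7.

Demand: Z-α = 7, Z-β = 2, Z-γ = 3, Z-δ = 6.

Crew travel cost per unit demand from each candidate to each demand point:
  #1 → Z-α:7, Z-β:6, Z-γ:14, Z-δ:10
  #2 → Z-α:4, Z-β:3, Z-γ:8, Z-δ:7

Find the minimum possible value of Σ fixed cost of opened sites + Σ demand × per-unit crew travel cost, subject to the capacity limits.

343

Open {#1, #2}; cheapest assignment that respects the capacities:
  #1 (cap 13, load 13): Z-α, Z-δ — cost 7×7 + 6×10 = 109
  #2 (cap 7, load 5): Z-β, Z-γ — cost 2×3 + 3×8 = 30
  Shipping 139, fixed 204 → total 343.
  Any other capacity-feasible assignment to {#1, #2} ships for at least 139.
Total demand is 18 and no other set of sites has combined capacity ≥ 18, so {#1, #2} is the only feasible choice of open sites. Minimum: 343.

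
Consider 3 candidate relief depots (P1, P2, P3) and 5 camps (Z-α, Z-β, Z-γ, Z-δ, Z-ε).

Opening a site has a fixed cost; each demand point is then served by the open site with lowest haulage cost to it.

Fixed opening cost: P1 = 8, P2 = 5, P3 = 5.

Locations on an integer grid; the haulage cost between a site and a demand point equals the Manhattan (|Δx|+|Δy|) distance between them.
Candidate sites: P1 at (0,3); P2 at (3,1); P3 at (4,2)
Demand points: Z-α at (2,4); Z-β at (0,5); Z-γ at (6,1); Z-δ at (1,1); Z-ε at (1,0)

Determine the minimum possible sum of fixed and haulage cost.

24

Open {P2}: assign each demand point to its cheapest open site.
  Z-α→P2 4, Z-β→P2 7, Z-γ→P2 3, Z-δ→P2 2, Z-ε→P2 3
  haulage cost 19, fixed 5 → total 24.
Compare {P1, P2}: haulage cost 13 + fixed 13 = 26.
Compare {P1}: haulage cost 20 + fixed 8 = 28.
Compare {P3}: haulage cost 23 + fixed 5 = 28.
All other subsets cost ≥ 26. Minimum total cost: 24.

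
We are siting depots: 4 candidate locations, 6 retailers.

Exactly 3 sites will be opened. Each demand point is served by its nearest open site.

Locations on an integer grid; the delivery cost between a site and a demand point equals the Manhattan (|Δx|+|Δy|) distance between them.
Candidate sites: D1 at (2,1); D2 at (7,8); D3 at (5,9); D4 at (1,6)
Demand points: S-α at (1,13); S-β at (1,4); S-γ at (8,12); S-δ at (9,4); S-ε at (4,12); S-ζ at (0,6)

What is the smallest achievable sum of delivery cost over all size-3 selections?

Open {D2, D3, D4}.
  S-α→D4 7, S-β→D4 2, S-γ→D2 5, S-δ→D2 6, S-ε→D3 4, S-ζ→D4 1  ⇒ total 25.
Compare {D1, D2, D4}: total 28.
Compare {D1, D3, D4}: total 29.
No size-3 selection does better; minimum is 25.

25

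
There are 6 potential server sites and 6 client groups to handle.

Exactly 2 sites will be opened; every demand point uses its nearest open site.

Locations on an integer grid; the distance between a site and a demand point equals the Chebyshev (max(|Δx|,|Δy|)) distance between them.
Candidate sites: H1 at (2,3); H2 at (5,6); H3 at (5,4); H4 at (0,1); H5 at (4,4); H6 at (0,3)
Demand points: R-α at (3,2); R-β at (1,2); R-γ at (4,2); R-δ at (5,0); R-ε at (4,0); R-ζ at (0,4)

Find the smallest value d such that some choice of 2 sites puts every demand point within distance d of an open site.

Open {H1, H2}.
  Farthest demand point is R-δ at distance 3 (to H1); all others are ≤ 3.
With {H1, H3} the worst case is 3.
With {H1, H4} the worst case is 3.
No size-2 selection achieves below 3.

3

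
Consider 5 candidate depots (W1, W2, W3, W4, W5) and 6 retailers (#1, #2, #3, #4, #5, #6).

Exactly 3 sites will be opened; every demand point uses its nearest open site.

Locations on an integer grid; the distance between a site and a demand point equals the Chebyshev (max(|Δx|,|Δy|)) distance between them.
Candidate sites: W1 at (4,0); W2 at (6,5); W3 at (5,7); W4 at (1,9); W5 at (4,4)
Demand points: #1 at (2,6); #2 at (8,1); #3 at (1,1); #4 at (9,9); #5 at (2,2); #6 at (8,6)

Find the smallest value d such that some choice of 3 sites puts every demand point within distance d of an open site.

Open {W1, W2, W3}.
  Farthest demand point is #2 at distance 4 (to W1); all others are ≤ 4.
With {W1, W2, W4} the worst case is 4.
With {W1, W2, W5} the worst case is 4.
No size-3 selection achieves below 4.

4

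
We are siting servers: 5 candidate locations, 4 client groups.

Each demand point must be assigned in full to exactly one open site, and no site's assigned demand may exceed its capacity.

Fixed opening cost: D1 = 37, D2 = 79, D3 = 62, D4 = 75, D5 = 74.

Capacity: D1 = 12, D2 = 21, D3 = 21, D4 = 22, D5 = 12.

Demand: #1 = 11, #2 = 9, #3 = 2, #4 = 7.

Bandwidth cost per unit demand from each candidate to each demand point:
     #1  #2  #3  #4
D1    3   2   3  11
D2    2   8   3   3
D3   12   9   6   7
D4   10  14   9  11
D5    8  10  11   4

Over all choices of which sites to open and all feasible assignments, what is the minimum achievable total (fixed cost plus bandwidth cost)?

183

Open {D1, D2}; cheapest assignment that respects the capacities:
  D1 (cap 12, load 11): #2, #3 — cost 9×2 + 2×3 = 24
  D2 (cap 21, load 18): #1, #4 — cost 11×2 + 7×3 = 43
  Shipping 67, fixed 116 → total 183.
  Any other capacity-feasible assignment to {D1, D2} ships for at least 67.
Compare {D1, D2, D3}: its best feasible assignment gives total 245.
Compare {D1, D2, D5}: its best feasible assignment gives total 257.
Every other set of open sites that can feasibly serve all demand totals ≥ 245 even under its best assignment. Minimum: 183.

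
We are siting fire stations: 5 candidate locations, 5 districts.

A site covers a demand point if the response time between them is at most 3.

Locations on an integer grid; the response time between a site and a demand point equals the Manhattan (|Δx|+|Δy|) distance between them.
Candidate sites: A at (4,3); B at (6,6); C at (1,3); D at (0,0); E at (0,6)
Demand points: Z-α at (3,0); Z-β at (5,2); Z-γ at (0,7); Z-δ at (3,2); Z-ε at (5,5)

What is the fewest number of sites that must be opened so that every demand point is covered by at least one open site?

3

Coverage sets (demand points within 3 of each site):
  A: {Z-β, Z-δ, Z-ε}
  B: {Z-ε}
  C: {Z-δ}
  D: {Z-α}
  E: {Z-γ}
No 2 sites suffice: every size-2 union leaves at least one demand point uncovered.
But {A, D, E} covers everything, so the minimum is 3.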